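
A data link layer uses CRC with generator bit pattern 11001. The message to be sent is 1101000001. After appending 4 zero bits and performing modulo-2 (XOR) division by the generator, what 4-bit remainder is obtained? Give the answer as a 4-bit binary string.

Append 4 zeros: 11010000010000. Divide by 11001 (XOR where the leading bit is 1):
  pos 0: 11010 XOR 11001 = 00011
  pos 3: 11000 XOR 11001 = 00001
  pos 7: 10100 XOR 11001 = 01101
  pos 8: 11010 XOR 11001 = 00011
Remainder (last 4 bits) = 0110. This is the CRC / FCS.

0110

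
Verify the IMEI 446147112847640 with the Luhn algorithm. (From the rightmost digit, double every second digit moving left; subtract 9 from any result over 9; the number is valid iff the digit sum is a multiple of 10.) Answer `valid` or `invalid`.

From the right, keep odd positions and double even positions (subtract 9 from any doubled value over 9):
  doubled (positions 2,4,...): 8 5 7 2 5 2 8 → sum 37
  kept (positions 1,3,...): 0 6 4 2 1 4 6 4 → sum 27
Total = 64.
64 mod 10 = 4, so the number is invalid.

invalid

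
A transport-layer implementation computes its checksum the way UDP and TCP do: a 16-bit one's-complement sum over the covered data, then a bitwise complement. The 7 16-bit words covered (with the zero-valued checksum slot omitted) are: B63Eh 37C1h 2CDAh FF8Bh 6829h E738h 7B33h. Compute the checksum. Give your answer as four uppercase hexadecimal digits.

1B04

One's-complement addition (fold any carry out of bit 15 back into bit 0):
  0xB63E + 0x37C1 = 0x0EDFF
  0xEDFF + 0x2CDA = 0x11AD9 → wrap carry → 0x1ADA
  0x1ADA + 0xFF8B = 0x11A65 → wrap carry → 0x1A66
  0x1A66 + 0x6829 = 0x0828F
  0x828F + 0xE738 = 0x169C7 → wrap carry → 0x69C8
  0x69C8 + 0x7B33 = 0x0E4FB
One's-complement sum = 0xE4FB.
Checksum = ~0xE4FB & 0xFFFF = 0x1B04.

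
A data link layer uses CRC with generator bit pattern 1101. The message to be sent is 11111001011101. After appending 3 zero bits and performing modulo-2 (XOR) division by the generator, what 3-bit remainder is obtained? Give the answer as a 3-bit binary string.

111

Append 3 zeros: 11111001011101000. Divide by 1101 (XOR where the leading bit is 1):
  pos 0: 1111 XOR 1101 = 0010
  pos 2: 1010 XOR 1101 = 0111
  pos 3: 1110 XOR 1101 = 0011
  pos 5: 1110 XOR 1101 = 0011
  pos 7: 1111 XOR 1101 = 0010
  pos 9: 1010 XOR 1101 = 0111
  pos 10: 1111 XOR 1101 = 0010
  pos 12: 1000 XOR 1101 = 0101
  pos 13: 1010 XOR 1101 = 0111
Remainder (last 3 bits) = 111. This is the CRC / FCS.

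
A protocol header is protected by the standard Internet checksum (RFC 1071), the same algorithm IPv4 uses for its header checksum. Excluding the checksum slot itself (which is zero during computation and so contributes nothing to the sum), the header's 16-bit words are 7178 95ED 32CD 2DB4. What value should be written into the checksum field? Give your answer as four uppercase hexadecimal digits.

9818

One's-complement addition (fold any carry out of bit 15 back into bit 0):
  0x7178 + 0x95ED = 0x10765 → wrap carry → 0x0766
  0x0766 + 0x32CD = 0x03A33
  0x3A33 + 0x2DB4 = 0x067E7
One's-complement sum = 0x67E7.
Checksum = ~0x67E7 & 0xFFFF = 0x9818.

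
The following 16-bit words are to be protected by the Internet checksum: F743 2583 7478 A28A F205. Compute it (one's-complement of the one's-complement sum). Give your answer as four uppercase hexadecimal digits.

DA2F

One's-complement addition (fold any carry out of bit 15 back into bit 0):
  0xF743 + 0x2583 = 0x11CC6 → wrap carry → 0x1CC7
  0x1CC7 + 0x7478 = 0x0913F
  0x913F + 0xA28A = 0x133C9 → wrap carry → 0x33CA
  0x33CA + 0xF205 = 0x125CF → wrap carry → 0x25D0
One's-complement sum = 0x25D0.
Checksum = ~0x25D0 & 0xFFFF = 0xDA2F.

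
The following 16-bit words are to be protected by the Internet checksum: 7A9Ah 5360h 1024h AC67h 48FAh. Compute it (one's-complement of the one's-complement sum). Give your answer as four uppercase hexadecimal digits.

2C7F

One's-complement addition (fold any carry out of bit 15 back into bit 0):
  0x7A9A + 0x5360 = 0x0CDFA
  0xCDFA + 0x1024 = 0x0DE1E
  0xDE1E + 0xAC67 = 0x18A85 → wrap carry → 0x8A86
  0x8A86 + 0x48FA = 0x0D380
One's-complement sum = 0xD380.
Checksum = ~0xD380 & 0xFFFF = 0x2C7F.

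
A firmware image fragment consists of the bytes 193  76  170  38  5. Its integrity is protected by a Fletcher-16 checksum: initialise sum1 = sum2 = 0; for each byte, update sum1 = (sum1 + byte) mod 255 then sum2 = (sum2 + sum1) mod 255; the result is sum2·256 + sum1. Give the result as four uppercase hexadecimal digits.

Running sums (mod 255):
  after byte 0 (193): sum1=193, sum2=193
  after byte 1 (76): sum1=14, sum2=207
  after byte 2 (170): sum1=184, sum2=136
  after byte 3 (38): sum1=222, sum2=103
  after byte 4 (5): sum1=227, sum2=75
Checksum = sum2·256 + sum1 = 75·256 + 227 = 19427 = 0x4BE3.

4BE3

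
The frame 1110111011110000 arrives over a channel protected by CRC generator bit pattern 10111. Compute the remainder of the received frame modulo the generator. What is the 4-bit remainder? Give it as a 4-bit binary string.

Modulo-2 division of 1110111011110000 by 10111:
  pos 0: 11101 XOR 10111 = 01010
  pos 1: 10101 XOR 10111 = 00010
  pos 4: 10101 XOR 10111 = 00010
  pos 7: 10111 XOR 10111 = 00000
Remainder = 0000 (zero — the frame passes the CRC check).

0000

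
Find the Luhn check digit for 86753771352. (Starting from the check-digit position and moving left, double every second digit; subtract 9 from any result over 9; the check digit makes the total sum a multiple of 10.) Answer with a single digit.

Partial digits right→left: 2 5 3 1 7 7 3 5 7 6 8
Double every second digit counting from the check-digit position (so the 1st, 3rd, 5th, ... of the partial from the right).
  doubled (with −9 where >9): 4 6 5 6 5 7 → sum 33
  kept as-is: 5 1 7 5 6 → sum 24
Total = 33 + 24 = 57.
Check digit = (10 − (57 mod 10)) mod 10 = 3.

3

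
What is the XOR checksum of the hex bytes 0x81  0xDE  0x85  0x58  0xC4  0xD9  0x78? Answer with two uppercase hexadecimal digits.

E7

XOR the bytes together:
  start with 0x81
  0x81 ⊕ 0xDE = 0x5F
  0x5F ⊕ 0x85 = 0xDA
  0xDA ⊕ 0x58 = 0x82
  0x82 ⊕ 0xC4 = 0x46
  0x46 ⊕ 0xD9 = 0x9F
  0x9F ⊕ 0x78 = 0xE7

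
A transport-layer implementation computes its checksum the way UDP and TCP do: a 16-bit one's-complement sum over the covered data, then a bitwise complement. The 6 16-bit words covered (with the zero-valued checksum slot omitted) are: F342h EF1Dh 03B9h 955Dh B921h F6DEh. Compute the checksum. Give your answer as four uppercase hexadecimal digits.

One's-complement addition (fold any carry out of bit 15 back into bit 0):
  0xF342 + 0xEF1D = 0x1E25F → wrap carry → 0xE260
  0xE260 + 0x03B9 = 0x0E619
  0xE619 + 0x955D = 0x17B76 → wrap carry → 0x7B77
  0x7B77 + 0xB921 = 0x13498 → wrap carry → 0x3499
  0x3499 + 0xF6DE = 0x12B77 → wrap carry → 0x2B78
One's-complement sum = 0x2B78.
Checksum = ~0x2B78 & 0xFFFF = 0xD487.

D487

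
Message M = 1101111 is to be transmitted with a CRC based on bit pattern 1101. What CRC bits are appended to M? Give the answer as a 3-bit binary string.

001

Append 3 zeros: 1101111000. Divide by 1101 (XOR where the leading bit is 1):
  pos 0: 1101 XOR 1101 = 0000
  pos 4: 1110 XOR 1101 = 0011
  pos 6: 1100 XOR 1101 = 0001
Remainder (last 3 bits) = 001. This is the CRC / FCS.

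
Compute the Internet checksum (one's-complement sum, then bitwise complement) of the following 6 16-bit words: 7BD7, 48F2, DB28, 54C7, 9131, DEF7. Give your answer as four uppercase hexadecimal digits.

9B1C

One's-complement addition (fold any carry out of bit 15 back into bit 0):
  0x7BD7 + 0x48F2 = 0x0C4C9
  0xC4C9 + 0xDB28 = 0x19FF1 → wrap carry → 0x9FF2
  0x9FF2 + 0x54C7 = 0x0F4B9
  0xF4B9 + 0x9131 = 0x185EA → wrap carry → 0x85EB
  0x85EB + 0xDEF7 = 0x164E2 → wrap carry → 0x64E3
One's-complement sum = 0x64E3.
Checksum = ~0x64E3 & 0xFFFF = 0x9B1C.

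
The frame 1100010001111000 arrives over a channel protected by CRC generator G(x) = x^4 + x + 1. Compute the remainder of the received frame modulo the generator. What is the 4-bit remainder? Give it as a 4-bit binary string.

Modulo-2 division of 1100010001111000 by 10011:
  pos 0: 11000 XOR 10011 = 01011
  pos 1: 10111 XOR 10011 = 00100
  pos 3: 10000 XOR 10011 = 00011
  pos 6: 11011 XOR 10011 = 01000
  pos 7: 10001 XOR 10011 = 00010
  pos 10: 10100 XOR 10011 = 00111
Remainder = 1110 (nonzero — an error is detected).

1110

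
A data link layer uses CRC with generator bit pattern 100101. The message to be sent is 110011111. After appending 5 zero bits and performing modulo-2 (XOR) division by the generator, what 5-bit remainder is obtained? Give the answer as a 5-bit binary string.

11110

Append 5 zeros: 11001111100000. Divide by 100101 (XOR where the leading bit is 1):
  pos 0: 110011 XOR 100101 = 010110
  pos 1: 101101 XOR 100101 = 001000
  pos 3: 100011 XOR 100101 = 000110
  pos 6: 110000 XOR 100101 = 010101
  pos 7: 101010 XOR 100101 = 001111
Remainder (last 5 bits) = 11110. This is the CRC / FCS.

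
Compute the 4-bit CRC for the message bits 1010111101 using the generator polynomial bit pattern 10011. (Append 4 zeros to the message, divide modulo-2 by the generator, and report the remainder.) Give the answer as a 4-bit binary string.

1000

Append 4 zeros: 10101111010000. Divide by 10011 (XOR where the leading bit is 1):
  pos 0: 10101 XOR 10011 = 00110
  pos 2: 11011 XOR 10011 = 01000
  pos 3: 10001 XOR 10011 = 00010
  pos 6: 10010 XOR 10011 = 00001
Remainder (last 4 bits) = 1000. This is the CRC / FCS.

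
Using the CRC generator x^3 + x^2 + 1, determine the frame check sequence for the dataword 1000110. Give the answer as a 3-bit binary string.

000

Append 3 zeros: 1000110000. Divide by 1101 (XOR where the leading bit is 1):
  pos 0: 1000 XOR 1101 = 0101
  pos 1: 1011 XOR 1101 = 0110
  pos 2: 1101 XOR 1101 = 0000
Remainder (last 3 bits) = 000. This is the CRC / FCS.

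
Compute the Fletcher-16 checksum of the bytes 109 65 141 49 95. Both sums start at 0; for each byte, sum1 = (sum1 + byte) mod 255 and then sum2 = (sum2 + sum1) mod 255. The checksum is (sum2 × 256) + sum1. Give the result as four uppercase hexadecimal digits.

Running sums (mod 255):
  after byte 0 (109): sum1=109, sum2=109
  after byte 1 (65): sum1=174, sum2=28
  after byte 2 (141): sum1=60, sum2=88
  after byte 3 (49): sum1=109, sum2=197
  after byte 4 (95): sum1=204, sum2=146
Checksum = sum2·256 + sum1 = 146·256 + 204 = 37580 = 0x92CC.

92CC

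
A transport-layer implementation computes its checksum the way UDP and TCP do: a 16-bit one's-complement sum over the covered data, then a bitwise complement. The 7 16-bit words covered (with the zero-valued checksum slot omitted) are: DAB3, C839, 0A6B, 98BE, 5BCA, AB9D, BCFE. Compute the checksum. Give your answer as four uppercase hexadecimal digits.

F581

One's-complement addition (fold any carry out of bit 15 back into bit 0):
  0xDAB3 + 0xC839 = 0x1A2EC → wrap carry → 0xA2ED
  0xA2ED + 0x0A6B = 0x0AD58
  0xAD58 + 0x98BE = 0x14616 → wrap carry → 0x4617
  0x4617 + 0x5BCA = 0x0A1E1
  0xA1E1 + 0xAB9D = 0x14D7E → wrap carry → 0x4D7F
  0x4D7F + 0xBCFE = 0x10A7D → wrap carry → 0x0A7E
One's-complement sum = 0x0A7E.
Checksum = ~0x0A7E & 0xFFFF = 0xF581.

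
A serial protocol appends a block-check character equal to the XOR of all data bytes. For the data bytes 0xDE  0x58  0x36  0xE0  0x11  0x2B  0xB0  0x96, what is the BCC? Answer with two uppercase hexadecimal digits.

XOR the bytes together:
  start with 0xDE
  0xDE ⊕ 0x58 = 0x86
  0x86 ⊕ 0x36 = 0xB0
  0xB0 ⊕ 0xE0 = 0x50
  0x50 ⊕ 0x11 = 0x41
  0x41 ⊕ 0x2B = 0x6A
  0x6A ⊕ 0xB0 = 0xDA
  0xDA ⊕ 0x96 = 0x4C

4C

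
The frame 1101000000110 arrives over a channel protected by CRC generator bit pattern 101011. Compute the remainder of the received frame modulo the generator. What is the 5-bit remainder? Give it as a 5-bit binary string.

01101

Modulo-2 division of 1101000000110 by 101011:
  pos 0: 110100 XOR 101011 = 011111
  pos 1: 111110 XOR 101011 = 010101
  pos 2: 101010 XOR 101011 = 000001
  pos 7: 100110 XOR 101011 = 001101
Remainder = 01101 (nonzero — an error is detected).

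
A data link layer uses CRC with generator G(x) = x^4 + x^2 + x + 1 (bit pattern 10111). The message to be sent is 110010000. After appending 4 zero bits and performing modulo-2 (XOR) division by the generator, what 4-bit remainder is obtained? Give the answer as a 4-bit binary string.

Append 4 zeros: 1100100000000. Divide by 10111 (XOR where the leading bit is 1):
  pos 0: 11001 XOR 10111 = 01110
  pos 1: 11100 XOR 10111 = 01011
  pos 2: 10110 XOR 10111 = 00001
  pos 6: 10000 XOR 10111 = 00111
  pos 8: 11100 XOR 10111 = 01011
Remainder (last 4 bits) = 1011. This is the CRC / FCS.

1011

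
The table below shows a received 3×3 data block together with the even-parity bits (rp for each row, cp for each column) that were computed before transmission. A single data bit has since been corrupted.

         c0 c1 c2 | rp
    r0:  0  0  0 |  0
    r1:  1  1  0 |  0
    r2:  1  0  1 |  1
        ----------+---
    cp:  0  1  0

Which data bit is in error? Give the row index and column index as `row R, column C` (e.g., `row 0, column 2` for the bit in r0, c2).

Recompute each row's even parity and compare to rp:
  r0: data parity 0, sent rp 0 → ok
  r1: data parity 0, sent rp 0 → ok
  r2: data parity 0, sent rp 1 → mismatch
Recompute each column's even parity and compare to cp:
  c0: data parity 0, sent cp 0 → ok
  c1: data parity 1, sent cp 1 → ok
  c2: data parity 1, sent cp 0 → mismatch
Exactly one row (r2) and one column (c2) fail → the flipped bit is at their intersection.

row 2, column 2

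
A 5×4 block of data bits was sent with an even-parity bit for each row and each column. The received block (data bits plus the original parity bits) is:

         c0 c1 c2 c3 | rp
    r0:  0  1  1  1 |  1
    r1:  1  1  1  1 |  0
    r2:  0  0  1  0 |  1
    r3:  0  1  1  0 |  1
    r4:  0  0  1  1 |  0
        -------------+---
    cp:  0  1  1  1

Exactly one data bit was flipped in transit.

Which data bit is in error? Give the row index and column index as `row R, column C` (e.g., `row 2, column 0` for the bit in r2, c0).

Recompute each row's even parity and compare to rp:
  r0: data parity 1, sent rp 1 → ok
  r1: data parity 0, sent rp 0 → ok
  r2: data parity 1, sent rp 1 → ok
  r3: data parity 0, sent rp 1 → mismatch
  r4: data parity 0, sent rp 0 → ok
Recompute each column's even parity and compare to cp:
  c0: data parity 1, sent cp 0 → mismatch
  c1: data parity 1, sent cp 1 → ok
  c2: data parity 1, sent cp 1 → ok
  c3: data parity 1, sent cp 1 → ok
Exactly one row (r3) and one column (c0) fail → the flipped bit is at their intersection.

row 3, column 0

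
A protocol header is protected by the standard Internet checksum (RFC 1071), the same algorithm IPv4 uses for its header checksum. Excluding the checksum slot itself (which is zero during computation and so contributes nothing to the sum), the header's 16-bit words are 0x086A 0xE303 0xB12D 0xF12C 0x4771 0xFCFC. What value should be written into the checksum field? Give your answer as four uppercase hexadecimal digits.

One's-complement addition (fold any carry out of bit 15 back into bit 0):
  0x086A + 0xE303 = 0x0EB6D
  0xEB6D + 0xB12D = 0x19C9A → wrap carry → 0x9C9B
  0x9C9B + 0xF12C = 0x18DC7 → wrap carry → 0x8DC8
  0x8DC8 + 0x4771 = 0x0D539
  0xD539 + 0xFCFC = 0x1D235 → wrap carry → 0xD236
One's-complement sum = 0xD236.
Checksum = ~0xD236 & 0xFFFF = 0x2DC9.

2DC9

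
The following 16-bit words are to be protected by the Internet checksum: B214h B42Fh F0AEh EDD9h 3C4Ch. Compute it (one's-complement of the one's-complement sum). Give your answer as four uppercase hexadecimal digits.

One's-complement addition (fold any carry out of bit 15 back into bit 0):
  0xB214 + 0xB42F = 0x16643 → wrap carry → 0x6644
  0x6644 + 0xF0AE = 0x156F2 → wrap carry → 0x56F3
  0x56F3 + 0xEDD9 = 0x144CC → wrap carry → 0x44CD
  0x44CD + 0x3C4C = 0x08119
One's-complement sum = 0x8119.
Checksum = ~0x8119 & 0xFFFF = 0x7EE6.

7EE6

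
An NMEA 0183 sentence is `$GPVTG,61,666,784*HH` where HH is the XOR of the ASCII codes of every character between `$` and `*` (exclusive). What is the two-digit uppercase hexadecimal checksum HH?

XOR the ASCII codes of the payload characters:
  'G' = 0x47 → acc = 0x47
  'P' = 0x50 → acc = 0x17
  'V' = 0x56 → acc = 0x41
  'T' = 0x54 → acc = 0x15
  'G' = 0x47 → acc = 0x52
  ',' = 0x2C → acc = 0x7E
  '6' = 0x36 → acc = 0x48
  '1' = 0x31 → acc = 0x79
  ',' = 0x2C → acc = 0x55
  '6' = 0x36 → acc = 0x63
  '6' = 0x36 → acc = 0x55
  '6' = 0x36 → acc = 0x63
  ',' = 0x2C → acc = 0x4F
  '7' = 0x37 → acc = 0x78
  '8' = 0x38 → acc = 0x40
  '4' = 0x34 → acc = 0x74
Checksum = 0x74.

74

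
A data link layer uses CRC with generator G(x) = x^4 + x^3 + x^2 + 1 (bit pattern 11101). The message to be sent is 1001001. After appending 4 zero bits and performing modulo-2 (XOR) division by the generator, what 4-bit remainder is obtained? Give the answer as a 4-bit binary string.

0100

Append 4 zeros: 10010010000. Divide by 11101 (XOR where the leading bit is 1):
  pos 0: 10010 XOR 11101 = 01111
  pos 1: 11110 XOR 11101 = 00011
  pos 4: 11100 XOR 11101 = 00001
Remainder (last 4 bits) = 0100. This is the CRC / FCS.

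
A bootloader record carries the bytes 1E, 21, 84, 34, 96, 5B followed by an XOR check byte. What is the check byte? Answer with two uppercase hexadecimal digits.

XOR the bytes together:
  start with 0x1E
  0x1E ⊕ 0x21 = 0x3F
  0x3F ⊕ 0x84 = 0xBB
  0xBB ⊕ 0x34 = 0x8F
  0x8F ⊕ 0x96 = 0x19
  0x19 ⊕ 0x5B = 0x42

42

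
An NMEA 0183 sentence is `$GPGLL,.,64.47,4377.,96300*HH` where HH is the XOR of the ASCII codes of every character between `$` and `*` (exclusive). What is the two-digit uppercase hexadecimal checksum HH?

44

XOR the ASCII codes of the payload characters:
  'G' = 0x47 → acc = 0x47
  'P' = 0x50 → acc = 0x17
  'G' = 0x47 → acc = 0x50
  'L' = 0x4C → acc = 0x1C
  'L' = 0x4C → acc = 0x50
  ',' = 0x2C → acc = 0x7C
  '.' = 0x2E → acc = 0x52
  ',' = 0x2C → acc = 0x7E
  '6' = 0x36 → acc = 0x48
  '4' = 0x34 → acc = 0x7C
  '.' = 0x2E → acc = 0x52
  '4' = 0x34 → acc = 0x66
  '7' = 0x37 → acc = 0x51
  ',' = 0x2C → acc = 0x7D
  '4' = 0x34 → acc = 0x49
  '3' = 0x33 → acc = 0x7A
  '7' = 0x37 → acc = 0x4D
  '7' = 0x37 → acc = 0x7A
  '.' = 0x2E → acc = 0x54
  ',' = 0x2C → acc = 0x78
  '9' = 0x39 → acc = 0x41
  '6' = 0x36 → acc = 0x77
  '3' = 0x33 → acc = 0x44
  '0' = 0x30 → acc = 0x74
  '0' = 0x30 → acc = 0x44
Checksum = 0x44.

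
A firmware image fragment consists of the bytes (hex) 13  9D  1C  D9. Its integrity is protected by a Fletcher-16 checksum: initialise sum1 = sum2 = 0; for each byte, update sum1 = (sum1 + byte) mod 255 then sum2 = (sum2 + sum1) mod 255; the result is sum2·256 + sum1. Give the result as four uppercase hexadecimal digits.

37A6

Running sums (mod 255):
  after byte 0 (13): sum1=19, sum2=19
  after byte 1 (9D): sum1=176, sum2=195
  after byte 2 (1C): sum1=204, sum2=144
  after byte 3 (D9): sum1=166, sum2=55
Checksum = sum2·256 + sum1 = 55·256 + 166 = 14246 = 0x37A6.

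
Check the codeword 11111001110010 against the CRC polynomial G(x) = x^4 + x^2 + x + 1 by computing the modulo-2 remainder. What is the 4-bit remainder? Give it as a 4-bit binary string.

Modulo-2 division of 11111001110010 by 10111:
  pos 0: 11111 XOR 10111 = 01000
  pos 1: 10000 XOR 10111 = 00111
  pos 3: 11101 XOR 10111 = 01010
  pos 4: 10101 XOR 10111 = 00010
  pos 7: 10100 XOR 10111 = 00011
Remainder = 1110 (nonzero — an error is detected).

1110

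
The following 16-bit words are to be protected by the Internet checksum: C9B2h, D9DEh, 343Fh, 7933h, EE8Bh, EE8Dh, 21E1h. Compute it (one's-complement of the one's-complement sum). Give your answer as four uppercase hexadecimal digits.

B000

One's-complement addition (fold any carry out of bit 15 back into bit 0):
  0xC9B2 + 0xD9DE = 0x1A390 → wrap carry → 0xA391
  0xA391 + 0x343F = 0x0D7D0
  0xD7D0 + 0x7933 = 0x15103 → wrap carry → 0x5104
  0x5104 + 0xEE8B = 0x13F8F → wrap carry → 0x3F90
  0x3F90 + 0xEE8D = 0x12E1D → wrap carry → 0x2E1E
  0x2E1E + 0x21E1 = 0x04FFF
One's-complement sum = 0x4FFF.
Checksum = ~0x4FFF & 0xFFFF = 0xB000.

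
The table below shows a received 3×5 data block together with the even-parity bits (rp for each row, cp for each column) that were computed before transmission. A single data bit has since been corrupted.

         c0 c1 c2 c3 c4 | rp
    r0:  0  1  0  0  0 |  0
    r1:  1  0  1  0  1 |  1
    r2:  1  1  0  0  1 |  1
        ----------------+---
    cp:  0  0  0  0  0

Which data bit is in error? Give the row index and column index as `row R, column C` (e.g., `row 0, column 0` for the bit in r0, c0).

Recompute each row's even parity and compare to rp:
  r0: data parity 1, sent rp 0 → mismatch
  r1: data parity 1, sent rp 1 → ok
  r2: data parity 1, sent rp 1 → ok
Recompute each column's even parity and compare to cp:
  c0: data parity 0, sent cp 0 → ok
  c1: data parity 0, sent cp 0 → ok
  c2: data parity 1, sent cp 0 → mismatch
  c3: data parity 0, sent cp 0 → ok
  c4: data parity 0, sent cp 0 → ok
Exactly one row (r0) and one column (c2) fail → the flipped bit is at their intersection.

row 0, column 2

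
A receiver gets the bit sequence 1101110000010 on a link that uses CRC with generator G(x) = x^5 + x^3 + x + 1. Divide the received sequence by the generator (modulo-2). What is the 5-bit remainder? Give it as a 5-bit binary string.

Modulo-2 division of 1101110000010 by 101011:
  pos 0: 110111 XOR 101011 = 011100
  pos 1: 111000 XOR 101011 = 010011
  pos 2: 100110 XOR 101011 = 001101
  pos 4: 110100 XOR 101011 = 011111
  pos 5: 111110 XOR 101011 = 010101
  pos 6: 101011 XOR 101011 = 000000
Remainder = 00000 (zero — the frame passes the CRC check).

00000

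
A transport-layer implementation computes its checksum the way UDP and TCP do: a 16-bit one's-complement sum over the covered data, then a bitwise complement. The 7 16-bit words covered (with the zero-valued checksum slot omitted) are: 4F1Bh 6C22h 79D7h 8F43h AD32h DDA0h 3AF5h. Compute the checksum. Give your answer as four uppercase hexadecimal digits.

75DE

One's-complement addition (fold any carry out of bit 15 back into bit 0):
  0x4F1B + 0x6C22 = 0x0BB3D
  0xBB3D + 0x79D7 = 0x13514 → wrap carry → 0x3515
  0x3515 + 0x8F43 = 0x0C458
  0xC458 + 0xAD32 = 0x1718A → wrap carry → 0x718B
  0x718B + 0xDDA0 = 0x14F2B → wrap carry → 0x4F2C
  0x4F2C + 0x3AF5 = 0x08A21
One's-complement sum = 0x8A21.
Checksum = ~0x8A21 & 0xFFFF = 0x75DE.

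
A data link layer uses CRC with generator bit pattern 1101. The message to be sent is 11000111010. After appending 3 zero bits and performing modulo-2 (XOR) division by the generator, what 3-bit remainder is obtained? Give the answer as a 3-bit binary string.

111

Append 3 zeros: 11000111010000. Divide by 1101 (XOR where the leading bit is 1):
  pos 0: 1100 XOR 1101 = 0001
  pos 3: 1011 XOR 1101 = 0110
  pos 4: 1101 XOR 1101 = 0000
  pos 9: 1000 XOR 1101 = 0101
  pos 10: 1010 XOR 1101 = 0111
Remainder (last 3 bits) = 111. This is the CRC / FCS.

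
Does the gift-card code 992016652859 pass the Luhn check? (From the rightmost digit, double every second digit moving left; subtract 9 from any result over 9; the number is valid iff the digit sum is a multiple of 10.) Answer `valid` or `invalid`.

valid

From the right, keep odd positions and double even positions (subtract 9 from any doubled value over 9):
  doubled (positions 2,4,...): 1 4 3 2 4 9 → sum 23
  kept (positions 1,3,...): 9 8 5 6 0 9 → sum 37
Total = 60.
60 mod 10 = 0, so the number is valid.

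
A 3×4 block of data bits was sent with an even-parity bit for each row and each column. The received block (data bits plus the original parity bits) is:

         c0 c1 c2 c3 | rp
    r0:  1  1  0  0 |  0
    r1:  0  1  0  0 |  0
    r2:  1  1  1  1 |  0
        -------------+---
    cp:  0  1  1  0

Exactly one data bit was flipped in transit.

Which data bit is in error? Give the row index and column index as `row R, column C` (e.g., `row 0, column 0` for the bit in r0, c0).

Recompute each row's even parity and compare to rp:
  r0: data parity 0, sent rp 0 → ok
  r1: data parity 1, sent rp 0 → mismatch
  r2: data parity 0, sent rp 0 → ok
Recompute each column's even parity and compare to cp:
  c0: data parity 0, sent cp 0 → ok
  c1: data parity 1, sent cp 1 → ok
  c2: data parity 1, sent cp 1 → ok
  c3: data parity 1, sent cp 0 → mismatch
Exactly one row (r1) and one column (c3) fail → the flipped bit is at their intersection.

row 1, column 3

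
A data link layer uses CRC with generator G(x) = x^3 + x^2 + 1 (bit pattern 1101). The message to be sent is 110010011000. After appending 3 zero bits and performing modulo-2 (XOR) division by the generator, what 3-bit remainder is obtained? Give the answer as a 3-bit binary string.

Append 3 zeros: 110010011000000. Divide by 1101 (XOR where the leading bit is 1):
  pos 0: 1100 XOR 1101 = 0001
  pos 3: 1100 XOR 1101 = 0001
  pos 6: 1110 XOR 1101 = 0011
  pos 8: 1100 XOR 1101 = 0001
  pos 11: 1000 XOR 1101 = 0101
Remainder (last 3 bits) = 101. This is the CRC / FCS.

101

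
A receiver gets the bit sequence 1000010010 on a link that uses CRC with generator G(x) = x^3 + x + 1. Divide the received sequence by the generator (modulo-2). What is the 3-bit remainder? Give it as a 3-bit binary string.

Modulo-2 division of 1000010010 by 1011:
  pos 0: 1000 XOR 1011 = 0011
  pos 2: 1101 XOR 1011 = 0110
  pos 3: 1100 XOR 1011 = 0111
  pos 4: 1110 XOR 1011 = 0101
  pos 5: 1011 XOR 1011 = 0000
Remainder = 000 (zero — the frame passes the CRC check).

000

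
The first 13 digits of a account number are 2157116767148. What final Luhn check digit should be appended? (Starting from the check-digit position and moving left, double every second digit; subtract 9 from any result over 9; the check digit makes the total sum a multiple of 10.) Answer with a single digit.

Partial digits right→left: 8 4 1 7 6 7 6 1 1 7 5 1 2
Double every second digit counting from the check-digit position (so the 1st, 3rd, 5th, ... of the partial from the right).
  doubled (with −9 where >9): 7 2 3 3 2 1 4 → sum 22
  kept as-is: 4 7 7 1 7 1 → sum 27
Total = 22 + 27 = 49.
Check digit = (10 − (49 mod 10)) mod 10 = 1.

1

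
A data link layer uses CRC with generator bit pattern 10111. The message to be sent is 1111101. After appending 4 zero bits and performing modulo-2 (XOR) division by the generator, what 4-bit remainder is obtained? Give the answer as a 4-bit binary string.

0011

Append 4 zeros: 11111010000. Divide by 10111 (XOR where the leading bit is 1):
  pos 0: 11111 XOR 10111 = 01000
  pos 1: 10000 XOR 10111 = 00111
  pos 3: 11110 XOR 10111 = 01001
  pos 4: 10010 XOR 10111 = 00101
  pos 6: 10100 XOR 10111 = 00011
Remainder (last 4 bits) = 0011. This is the CRC / FCS.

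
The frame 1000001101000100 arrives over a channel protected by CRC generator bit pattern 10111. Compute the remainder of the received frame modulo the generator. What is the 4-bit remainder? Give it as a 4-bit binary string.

1011

Modulo-2 division of 1000001101000100 by 10111:
  pos 0: 10000 XOR 10111 = 00111
  pos 2: 11101 XOR 10111 = 01010
  pos 3: 10101 XOR 10111 = 00010
  pos 6: 10010 XOR 10111 = 00101
  pos 8: 10100 XOR 10111 = 00011
  pos 11: 11100 XOR 10111 = 01011
Remainder = 1011 (nonzero — an error is detected).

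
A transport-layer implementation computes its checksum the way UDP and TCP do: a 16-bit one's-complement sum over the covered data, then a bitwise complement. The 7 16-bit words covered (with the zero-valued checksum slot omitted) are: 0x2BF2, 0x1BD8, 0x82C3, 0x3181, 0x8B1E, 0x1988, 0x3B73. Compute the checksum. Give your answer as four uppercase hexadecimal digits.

One's-complement addition (fold any carry out of bit 15 back into bit 0):
  0x2BF2 + 0x1BD8 = 0x047CA
  0x47CA + 0x82C3 = 0x0CA8D
  0xCA8D + 0x3181 = 0x0FC0E
  0xFC0E + 0x8B1E = 0x1872C → wrap carry → 0x872D
  0x872D + 0x1988 = 0x0A0B5
  0xA0B5 + 0x3B73 = 0x0DC28
One's-complement sum = 0xDC28.
Checksum = ~0xDC28 & 0xFFFF = 0x23D7.

23D7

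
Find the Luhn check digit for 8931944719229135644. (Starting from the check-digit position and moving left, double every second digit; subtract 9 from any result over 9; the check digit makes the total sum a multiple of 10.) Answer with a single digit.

6

Partial digits right→left: 4 4 6 5 3 1 9 2 2 9 1 7 4 4 9 1 3 9 8
Double every second digit counting from the check-digit position (so the 1st, 3rd, 5th, ... of the partial from the right).
  doubled (with −9 where >9): 8 3 6 9 4 2 8 9 6 7 → sum 62
  kept as-is: 4 5 1 2 9 7 4 1 9 → sum 42
Total = 62 + 42 = 104.
Check digit = (10 − (104 mod 10)) mod 10 = 6.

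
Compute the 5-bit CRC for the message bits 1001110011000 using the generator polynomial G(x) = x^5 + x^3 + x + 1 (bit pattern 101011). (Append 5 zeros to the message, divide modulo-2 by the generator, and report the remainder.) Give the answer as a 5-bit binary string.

00110

Append 5 zeros: 100111001100000000. Divide by 101011 (XOR where the leading bit is 1):
  pos 0: 100111 XOR 101011 = 001100
  pos 2: 110000 XOR 101011 = 011011
  pos 3: 110111 XOR 101011 = 011100
  pos 4: 111001 XOR 101011 = 010010
  pos 5: 100100 XOR 101011 = 001111
  pos 7: 111100 XOR 101011 = 010111
  pos 8: 101110 XOR 101011 = 000101
  pos 11: 101000 XOR 101011 = 000011
Remainder (last 5 bits) = 00110. This is the CRC / FCS.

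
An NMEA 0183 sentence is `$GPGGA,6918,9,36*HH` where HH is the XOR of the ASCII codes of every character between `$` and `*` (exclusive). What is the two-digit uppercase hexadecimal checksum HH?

XOR the ASCII codes of the payload characters:
  'G' = 0x47 → acc = 0x47
  'P' = 0x50 → acc = 0x17
  'G' = 0x47 → acc = 0x50
  'G' = 0x47 → acc = 0x17
  'A' = 0x41 → acc = 0x56
  ',' = 0x2C → acc = 0x7A
  '6' = 0x36 → acc = 0x4C
  '9' = 0x39 → acc = 0x75
  '1' = 0x31 → acc = 0x44
  '8' = 0x38 → acc = 0x7C
  ',' = 0x2C → acc = 0x50
  '9' = 0x39 → acc = 0x69
  ',' = 0x2C → acc = 0x45
  '3' = 0x33 → acc = 0x76
  '6' = 0x36 → acc = 0x40
Checksum = 0x40.

40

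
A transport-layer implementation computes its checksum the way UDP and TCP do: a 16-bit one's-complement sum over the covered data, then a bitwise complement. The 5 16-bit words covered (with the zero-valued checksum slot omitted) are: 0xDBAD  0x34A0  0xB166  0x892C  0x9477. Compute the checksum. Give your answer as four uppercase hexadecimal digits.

20A7

One's-complement addition (fold any carry out of bit 15 back into bit 0):
  0xDBAD + 0x34A0 = 0x1104D → wrap carry → 0x104E
  0x104E + 0xB166 = 0x0C1B4
  0xC1B4 + 0x892C = 0x14AE0 → wrap carry → 0x4AE1
  0x4AE1 + 0x9477 = 0x0DF58
One's-complement sum = 0xDF58.
Checksum = ~0xDF58 & 0xFFFF = 0x20A7.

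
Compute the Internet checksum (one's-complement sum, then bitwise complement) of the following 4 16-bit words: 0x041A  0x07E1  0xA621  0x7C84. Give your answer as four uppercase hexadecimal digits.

One's-complement addition (fold any carry out of bit 15 back into bit 0):
  0x041A + 0x07E1 = 0x00BFB
  0x0BFB + 0xA621 = 0x0B21C
  0xB21C + 0x7C84 = 0x12EA0 → wrap carry → 0x2EA1
One's-complement sum = 0x2EA1.
Checksum = ~0x2EA1 & 0xFFFF = 0xD15E.

D15E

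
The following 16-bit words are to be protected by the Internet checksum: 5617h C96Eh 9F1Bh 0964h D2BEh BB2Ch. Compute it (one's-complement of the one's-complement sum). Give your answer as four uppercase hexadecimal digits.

AA0E

One's-complement addition (fold any carry out of bit 15 back into bit 0):
  0x5617 + 0xC96E = 0x11F85 → wrap carry → 0x1F86
  0x1F86 + 0x9F1B = 0x0BEA1
  0xBEA1 + 0x0964 = 0x0C805
  0xC805 + 0xD2BE = 0x19AC3 → wrap carry → 0x9AC4
  0x9AC4 + 0xBB2C = 0x155F0 → wrap carry → 0x55F1
One's-complement sum = 0x55F1.
Checksum = ~0x55F1 & 0xFFFF = 0xAA0E.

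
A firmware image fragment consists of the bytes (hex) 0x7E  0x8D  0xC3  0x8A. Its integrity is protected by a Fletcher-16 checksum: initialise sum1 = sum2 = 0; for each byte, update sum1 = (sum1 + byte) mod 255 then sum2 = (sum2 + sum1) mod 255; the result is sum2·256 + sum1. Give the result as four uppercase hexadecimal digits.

Running sums (mod 255):
  after byte 0 (0x7E): sum1=126, sum2=126
  after byte 1 (0x8D): sum1=12, sum2=138
  after byte 2 (0xC3): sum1=207, sum2=90
  after byte 3 (0x8A): sum1=90, sum2=180
Checksum = sum2·256 + sum1 = 180·256 + 90 = 46170 = 0xB45A.

B45A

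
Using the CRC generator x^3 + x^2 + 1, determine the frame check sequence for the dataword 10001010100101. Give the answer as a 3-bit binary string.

Append 3 zeros: 10001010100101000. Divide by 1101 (XOR where the leading bit is 1):
  pos 0: 1000 XOR 1101 = 0101
  pos 1: 1011 XOR 1101 = 0110
  pos 2: 1100 XOR 1101 = 0001
  pos 5: 1101 XOR 1101 = 0000
  pos 11: 1010 XOR 1101 = 0111
  pos 12: 1110 XOR 1101 = 0011
Remainder (last 3 bits) = 110. This is the CRC / FCS.

110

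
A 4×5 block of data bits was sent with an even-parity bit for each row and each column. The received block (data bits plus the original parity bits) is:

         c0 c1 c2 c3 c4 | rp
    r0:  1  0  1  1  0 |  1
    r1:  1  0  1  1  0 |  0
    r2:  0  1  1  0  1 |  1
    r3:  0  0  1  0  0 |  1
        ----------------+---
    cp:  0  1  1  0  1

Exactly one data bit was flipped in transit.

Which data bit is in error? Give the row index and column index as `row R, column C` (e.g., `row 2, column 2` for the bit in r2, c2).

row 1, column 2

Recompute each row's even parity and compare to rp:
  r0: data parity 1, sent rp 1 → ok
  r1: data parity 1, sent rp 0 → mismatch
  r2: data parity 1, sent rp 1 → ok
  r3: data parity 1, sent rp 1 → ok
Recompute each column's even parity and compare to cp:
  c0: data parity 0, sent cp 0 → ok
  c1: data parity 1, sent cp 1 → ok
  c2: data parity 0, sent cp 1 → mismatch
  c3: data parity 0, sent cp 0 → ok
  c4: data parity 1, sent cp 1 → ok
Exactly one row (r1) and one column (c2) fail → the flipped bit is at their intersection.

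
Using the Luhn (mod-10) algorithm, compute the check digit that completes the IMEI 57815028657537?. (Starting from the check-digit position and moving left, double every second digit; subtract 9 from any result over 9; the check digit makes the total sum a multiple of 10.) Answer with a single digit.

3

Partial digits right→left: 7 3 5 7 5 6 8 2 0 5 1 8 7 5
Double every second digit counting from the check-digit position (so the 1st, 3rd, 5th, ... of the partial from the right).
  doubled (with −9 where >9): 5 1 1 7 0 2 5 → sum 21
  kept as-is: 3 7 6 2 5 8 5 → sum 36
Total = 21 + 36 = 57.
Check digit = (10 − (57 mod 10)) mod 10 = 3.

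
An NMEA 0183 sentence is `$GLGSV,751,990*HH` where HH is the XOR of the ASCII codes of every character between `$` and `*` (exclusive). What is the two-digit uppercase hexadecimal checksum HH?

XOR the ASCII codes of the payload characters:
  'G' = 0x47 → acc = 0x47
  'L' = 0x4C → acc = 0x0B
  'G' = 0x47 → acc = 0x4C
  'S' = 0x53 → acc = 0x1F
  'V' = 0x56 → acc = 0x49
  ',' = 0x2C → acc = 0x65
  '7' = 0x37 → acc = 0x52
  '5' = 0x35 → acc = 0x67
  '1' = 0x31 → acc = 0x56
  ',' = 0x2C → acc = 0x7A
  '9' = 0x39 → acc = 0x43
  '9' = 0x39 → acc = 0x7A
  '0' = 0x30 → acc = 0x4A
Checksum = 0x4A.

4A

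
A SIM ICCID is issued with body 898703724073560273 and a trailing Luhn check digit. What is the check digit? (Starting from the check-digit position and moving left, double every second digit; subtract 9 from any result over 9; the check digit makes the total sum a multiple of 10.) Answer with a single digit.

1

Partial digits right→left: 3 7 2 0 6 5 3 7 0 4 2 7 3 0 7 8 9 8
Double every second digit counting from the check-digit position (so the 1st, 3rd, 5th, ... of the partial from the right).
  doubled (with −9 where >9): 6 4 3 6 0 4 6 5 9 → sum 43
  kept as-is: 7 0 5 7 4 7 0 8 8 → sum 46
Total = 43 + 46 = 89.
Check digit = (10 − (89 mod 10)) mod 10 = 1.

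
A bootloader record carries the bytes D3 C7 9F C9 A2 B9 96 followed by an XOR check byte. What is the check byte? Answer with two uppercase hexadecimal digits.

CF

XOR the bytes together:
  start with 0xD3
  0xD3 ⊕ 0xC7 = 0x14
  0x14 ⊕ 0x9F = 0x8B
  0x8B ⊕ 0xC9 = 0x42
  0x42 ⊕ 0xA2 = 0xE0
  0xE0 ⊕ 0xB9 = 0x59
  0x59 ⊕ 0x96 = 0xCF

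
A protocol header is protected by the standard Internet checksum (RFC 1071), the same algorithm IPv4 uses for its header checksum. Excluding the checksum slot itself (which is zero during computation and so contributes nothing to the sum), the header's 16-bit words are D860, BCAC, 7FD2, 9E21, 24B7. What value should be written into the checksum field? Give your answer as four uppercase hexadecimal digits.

One's-complement addition (fold any carry out of bit 15 back into bit 0):
  0xD860 + 0xBCAC = 0x1950C → wrap carry → 0x950D
  0x950D + 0x7FD2 = 0x114DF → wrap carry → 0x14E0
  0x14E0 + 0x9E21 = 0x0B301
  0xB301 + 0x24B7 = 0x0D7B8
One's-complement sum = 0xD7B8.
Checksum = ~0xD7B8 & 0xFFFF = 0x2847.

2847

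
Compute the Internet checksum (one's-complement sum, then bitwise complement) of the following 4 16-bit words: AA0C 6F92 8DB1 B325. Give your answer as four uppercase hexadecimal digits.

One's-complement addition (fold any carry out of bit 15 back into bit 0):
  0xAA0C + 0x6F92 = 0x1199E → wrap carry → 0x199F
  0x199F + 0x8DB1 = 0x0A750
  0xA750 + 0xB325 = 0x15A75 → wrap carry → 0x5A76
One's-complement sum = 0x5A76.
Checksum = ~0x5A76 & 0xFFFF = 0xA589.

A589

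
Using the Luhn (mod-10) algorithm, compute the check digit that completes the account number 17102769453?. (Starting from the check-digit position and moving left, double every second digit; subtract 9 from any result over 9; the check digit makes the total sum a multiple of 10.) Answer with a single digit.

7

Partial digits right→left: 3 5 4 9 6 7 2 0 1 7 1
Double every second digit counting from the check-digit position (so the 1st, 3rd, 5th, ... of the partial from the right).
  doubled (with −9 where >9): 6 8 3 4 2 2 → sum 25
  kept as-is: 5 9 7 0 7 → sum 28
Total = 25 + 28 = 53.
Check digit = (10 − (53 mod 10)) mod 10 = 7.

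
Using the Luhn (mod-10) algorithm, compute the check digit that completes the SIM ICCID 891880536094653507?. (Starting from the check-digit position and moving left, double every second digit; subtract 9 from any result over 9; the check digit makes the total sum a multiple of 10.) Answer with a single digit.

7

Partial digits right→left: 7 0 5 3 5 6 4 9 0 6 3 5 0 8 8 1 9 8
Double every second digit counting from the check-digit position (so the 1st, 3rd, 5th, ... of the partial from the right).
  doubled (with −9 where >9): 5 1 1 8 0 6 0 7 9 → sum 37
  kept as-is: 0 3 6 9 6 5 8 1 8 → sum 46
Total = 37 + 46 = 83.
Check digit = (10 − (83 mod 10)) mod 10 = 7.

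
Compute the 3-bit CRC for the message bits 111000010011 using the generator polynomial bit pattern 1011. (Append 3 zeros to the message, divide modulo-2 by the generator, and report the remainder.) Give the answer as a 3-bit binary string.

111

Append 3 zeros: 111000010011000. Divide by 1011 (XOR where the leading bit is 1):
  pos 0: 1110 XOR 1011 = 0101
  pos 1: 1010 XOR 1011 = 0001
  pos 4: 1001 XOR 1011 = 0010
  pos 6: 1000 XOR 1011 = 0011
  pos 8: 1111 XOR 1011 = 0100
  pos 9: 1000 XOR 1011 = 0011
  pos 11: 1100 XOR 1011 = 0111
Remainder (last 3 bits) = 111. This is the CRC / FCS.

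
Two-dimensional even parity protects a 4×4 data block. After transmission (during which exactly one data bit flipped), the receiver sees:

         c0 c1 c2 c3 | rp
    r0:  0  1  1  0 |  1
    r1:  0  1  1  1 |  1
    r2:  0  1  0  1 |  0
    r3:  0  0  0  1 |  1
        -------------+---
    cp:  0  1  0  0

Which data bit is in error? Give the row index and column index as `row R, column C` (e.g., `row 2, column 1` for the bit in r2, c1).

Recompute each row's even parity and compare to rp:
  r0: data parity 0, sent rp 1 → mismatch
  r1: data parity 1, sent rp 1 → ok
  r2: data parity 0, sent rp 0 → ok
  r3: data parity 1, sent rp 1 → ok
Recompute each column's even parity and compare to cp:
  c0: data parity 0, sent cp 0 → ok
  c1: data parity 1, sent cp 1 → ok
  c2: data parity 0, sent cp 0 → ok
  c3: data parity 1, sent cp 0 → mismatch
Exactly one row (r0) and one column (c3) fail → the flipped bit is at their intersection.

row 0, column 3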